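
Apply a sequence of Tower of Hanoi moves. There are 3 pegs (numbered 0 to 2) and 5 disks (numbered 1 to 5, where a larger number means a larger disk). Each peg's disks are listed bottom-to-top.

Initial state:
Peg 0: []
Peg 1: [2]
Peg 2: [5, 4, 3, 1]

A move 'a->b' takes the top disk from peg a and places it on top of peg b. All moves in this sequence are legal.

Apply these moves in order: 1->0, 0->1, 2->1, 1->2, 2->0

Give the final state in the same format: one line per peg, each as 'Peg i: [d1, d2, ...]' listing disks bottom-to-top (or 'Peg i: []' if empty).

After move 1 (1->0):
Peg 0: [2]
Peg 1: []
Peg 2: [5, 4, 3, 1]

After move 2 (0->1):
Peg 0: []
Peg 1: [2]
Peg 2: [5, 4, 3, 1]

After move 3 (2->1):
Peg 0: []
Peg 1: [2, 1]
Peg 2: [5, 4, 3]

After move 4 (1->2):
Peg 0: []
Peg 1: [2]
Peg 2: [5, 4, 3, 1]

After move 5 (2->0):
Peg 0: [1]
Peg 1: [2]
Peg 2: [5, 4, 3]

Answer: Peg 0: [1]
Peg 1: [2]
Peg 2: [5, 4, 3]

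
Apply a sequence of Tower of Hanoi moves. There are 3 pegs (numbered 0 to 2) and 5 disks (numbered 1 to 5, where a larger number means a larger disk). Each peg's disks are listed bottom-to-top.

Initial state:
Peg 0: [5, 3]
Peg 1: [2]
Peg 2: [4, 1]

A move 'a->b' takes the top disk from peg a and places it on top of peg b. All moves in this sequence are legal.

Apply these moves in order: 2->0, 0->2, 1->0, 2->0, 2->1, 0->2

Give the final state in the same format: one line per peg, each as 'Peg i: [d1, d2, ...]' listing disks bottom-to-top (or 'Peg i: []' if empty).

Answer: Peg 0: [5, 3, 2]
Peg 1: [4]
Peg 2: [1]

Derivation:
After move 1 (2->0):
Peg 0: [5, 3, 1]
Peg 1: [2]
Peg 2: [4]

After move 2 (0->2):
Peg 0: [5, 3]
Peg 1: [2]
Peg 2: [4, 1]

After move 3 (1->0):
Peg 0: [5, 3, 2]
Peg 1: []
Peg 2: [4, 1]

After move 4 (2->0):
Peg 0: [5, 3, 2, 1]
Peg 1: []
Peg 2: [4]

After move 5 (2->1):
Peg 0: [5, 3, 2, 1]
Peg 1: [4]
Peg 2: []

After move 6 (0->2):
Peg 0: [5, 3, 2]
Peg 1: [4]
Peg 2: [1]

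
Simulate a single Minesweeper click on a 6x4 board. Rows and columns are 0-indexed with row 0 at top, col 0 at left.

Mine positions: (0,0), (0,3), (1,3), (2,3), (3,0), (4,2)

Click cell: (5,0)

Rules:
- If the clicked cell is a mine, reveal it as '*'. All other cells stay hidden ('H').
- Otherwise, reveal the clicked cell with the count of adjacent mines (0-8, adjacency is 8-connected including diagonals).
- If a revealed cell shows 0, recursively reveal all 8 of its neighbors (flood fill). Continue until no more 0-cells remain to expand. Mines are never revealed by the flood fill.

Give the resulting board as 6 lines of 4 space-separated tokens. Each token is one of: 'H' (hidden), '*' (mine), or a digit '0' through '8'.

H H H H
H H H H
H H H H
H H H H
1 2 H H
0 1 H H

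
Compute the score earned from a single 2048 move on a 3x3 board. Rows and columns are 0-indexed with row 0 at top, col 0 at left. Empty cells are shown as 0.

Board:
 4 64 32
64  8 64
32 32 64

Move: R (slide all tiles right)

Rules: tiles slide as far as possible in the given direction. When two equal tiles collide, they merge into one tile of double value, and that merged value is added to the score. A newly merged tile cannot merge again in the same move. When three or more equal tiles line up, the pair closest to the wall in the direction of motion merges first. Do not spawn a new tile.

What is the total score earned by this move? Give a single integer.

Answer: 64

Derivation:
Slide right:
row 0: [4, 64, 32] -> [4, 64, 32]  score +0 (running 0)
row 1: [64, 8, 64] -> [64, 8, 64]  score +0 (running 0)
row 2: [32, 32, 64] -> [0, 64, 64]  score +64 (running 64)
Board after move:
 4 64 32
64  8 64
 0 64 64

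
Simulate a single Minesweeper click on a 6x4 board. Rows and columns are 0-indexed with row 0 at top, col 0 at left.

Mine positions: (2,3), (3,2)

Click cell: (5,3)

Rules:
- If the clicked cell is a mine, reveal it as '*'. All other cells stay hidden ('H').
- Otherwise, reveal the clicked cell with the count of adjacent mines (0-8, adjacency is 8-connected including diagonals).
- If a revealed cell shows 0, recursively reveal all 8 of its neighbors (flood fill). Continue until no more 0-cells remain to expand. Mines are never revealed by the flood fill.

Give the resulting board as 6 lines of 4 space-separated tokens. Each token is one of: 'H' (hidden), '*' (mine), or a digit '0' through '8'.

0 0 0 0
0 0 1 1
0 1 2 H
0 1 H H
0 1 1 1
0 0 0 0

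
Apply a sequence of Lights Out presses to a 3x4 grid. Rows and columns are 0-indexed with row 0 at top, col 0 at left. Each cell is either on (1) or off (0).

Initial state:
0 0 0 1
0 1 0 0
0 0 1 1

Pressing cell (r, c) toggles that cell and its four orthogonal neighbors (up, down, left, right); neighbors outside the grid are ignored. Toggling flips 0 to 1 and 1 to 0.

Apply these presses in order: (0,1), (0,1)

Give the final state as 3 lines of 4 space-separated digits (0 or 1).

Answer: 0 0 0 1
0 1 0 0
0 0 1 1

Derivation:
After press 1 at (0,1):
1 1 1 1
0 0 0 0
0 0 1 1

After press 2 at (0,1):
0 0 0 1
0 1 0 0
0 0 1 1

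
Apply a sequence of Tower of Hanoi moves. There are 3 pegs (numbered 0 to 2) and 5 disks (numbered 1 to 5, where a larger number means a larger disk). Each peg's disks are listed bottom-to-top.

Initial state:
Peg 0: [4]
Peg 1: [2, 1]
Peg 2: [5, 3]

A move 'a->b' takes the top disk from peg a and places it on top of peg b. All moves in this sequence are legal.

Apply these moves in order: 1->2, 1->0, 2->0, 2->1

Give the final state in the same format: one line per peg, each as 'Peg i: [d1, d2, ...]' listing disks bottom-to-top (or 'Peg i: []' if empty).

Answer: Peg 0: [4, 2, 1]
Peg 1: [3]
Peg 2: [5]

Derivation:
After move 1 (1->2):
Peg 0: [4]
Peg 1: [2]
Peg 2: [5, 3, 1]

After move 2 (1->0):
Peg 0: [4, 2]
Peg 1: []
Peg 2: [5, 3, 1]

After move 3 (2->0):
Peg 0: [4, 2, 1]
Peg 1: []
Peg 2: [5, 3]

After move 4 (2->1):
Peg 0: [4, 2, 1]
Peg 1: [3]
Peg 2: [5]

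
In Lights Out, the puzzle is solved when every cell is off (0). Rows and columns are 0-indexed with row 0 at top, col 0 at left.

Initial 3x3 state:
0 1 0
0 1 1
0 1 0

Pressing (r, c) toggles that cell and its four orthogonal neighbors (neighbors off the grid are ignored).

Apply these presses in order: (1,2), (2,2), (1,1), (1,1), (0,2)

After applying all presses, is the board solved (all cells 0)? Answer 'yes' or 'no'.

Answer: yes

Derivation:
After press 1 at (1,2):
0 1 1
0 0 0
0 1 1

After press 2 at (2,2):
0 1 1
0 0 1
0 0 0

After press 3 at (1,1):
0 0 1
1 1 0
0 1 0

After press 4 at (1,1):
0 1 1
0 0 1
0 0 0

After press 5 at (0,2):
0 0 0
0 0 0
0 0 0

Lights still on: 0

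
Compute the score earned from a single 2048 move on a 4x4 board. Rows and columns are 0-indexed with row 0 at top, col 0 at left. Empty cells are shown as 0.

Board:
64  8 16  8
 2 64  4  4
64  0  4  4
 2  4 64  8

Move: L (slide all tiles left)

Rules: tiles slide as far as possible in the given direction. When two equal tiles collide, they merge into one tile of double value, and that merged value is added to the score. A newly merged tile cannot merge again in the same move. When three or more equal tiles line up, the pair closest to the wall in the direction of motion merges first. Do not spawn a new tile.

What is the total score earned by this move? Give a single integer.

Slide left:
row 0: [64, 8, 16, 8] -> [64, 8, 16, 8]  score +0 (running 0)
row 1: [2, 64, 4, 4] -> [2, 64, 8, 0]  score +8 (running 8)
row 2: [64, 0, 4, 4] -> [64, 8, 0, 0]  score +8 (running 16)
row 3: [2, 4, 64, 8] -> [2, 4, 64, 8]  score +0 (running 16)
Board after move:
64  8 16  8
 2 64  8  0
64  8  0  0
 2  4 64  8

Answer: 16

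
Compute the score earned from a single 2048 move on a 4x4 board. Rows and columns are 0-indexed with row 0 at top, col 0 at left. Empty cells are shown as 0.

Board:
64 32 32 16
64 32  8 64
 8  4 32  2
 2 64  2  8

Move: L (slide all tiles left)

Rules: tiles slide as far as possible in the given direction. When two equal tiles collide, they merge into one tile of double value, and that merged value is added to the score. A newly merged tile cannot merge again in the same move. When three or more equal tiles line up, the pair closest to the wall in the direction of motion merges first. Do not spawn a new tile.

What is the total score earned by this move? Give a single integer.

Slide left:
row 0: [64, 32, 32, 16] -> [64, 64, 16, 0]  score +64 (running 64)
row 1: [64, 32, 8, 64] -> [64, 32, 8, 64]  score +0 (running 64)
row 2: [8, 4, 32, 2] -> [8, 4, 32, 2]  score +0 (running 64)
row 3: [2, 64, 2, 8] -> [2, 64, 2, 8]  score +0 (running 64)
Board after move:
64 64 16  0
64 32  8 64
 8  4 32  2
 2 64  2  8

Answer: 64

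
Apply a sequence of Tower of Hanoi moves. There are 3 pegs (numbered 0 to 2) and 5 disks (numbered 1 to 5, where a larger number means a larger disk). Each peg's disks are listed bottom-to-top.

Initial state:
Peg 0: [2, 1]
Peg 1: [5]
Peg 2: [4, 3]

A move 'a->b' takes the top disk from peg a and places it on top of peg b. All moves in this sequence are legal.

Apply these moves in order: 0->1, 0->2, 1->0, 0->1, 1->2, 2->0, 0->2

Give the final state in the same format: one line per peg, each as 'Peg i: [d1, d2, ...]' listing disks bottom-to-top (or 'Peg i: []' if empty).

Answer: Peg 0: []
Peg 1: [5]
Peg 2: [4, 3, 2, 1]

Derivation:
After move 1 (0->1):
Peg 0: [2]
Peg 1: [5, 1]
Peg 2: [4, 3]

After move 2 (0->2):
Peg 0: []
Peg 1: [5, 1]
Peg 2: [4, 3, 2]

After move 3 (1->0):
Peg 0: [1]
Peg 1: [5]
Peg 2: [4, 3, 2]

After move 4 (0->1):
Peg 0: []
Peg 1: [5, 1]
Peg 2: [4, 3, 2]

After move 5 (1->2):
Peg 0: []
Peg 1: [5]
Peg 2: [4, 3, 2, 1]

After move 6 (2->0):
Peg 0: [1]
Peg 1: [5]
Peg 2: [4, 3, 2]

After move 7 (0->2):
Peg 0: []
Peg 1: [5]
Peg 2: [4, 3, 2, 1]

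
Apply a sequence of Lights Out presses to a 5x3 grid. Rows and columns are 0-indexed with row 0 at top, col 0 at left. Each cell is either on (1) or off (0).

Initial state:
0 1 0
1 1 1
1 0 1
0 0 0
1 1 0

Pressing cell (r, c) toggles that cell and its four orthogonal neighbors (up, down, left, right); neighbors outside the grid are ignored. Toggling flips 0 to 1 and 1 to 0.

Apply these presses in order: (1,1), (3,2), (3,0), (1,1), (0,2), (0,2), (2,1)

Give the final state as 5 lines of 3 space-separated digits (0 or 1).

Answer: 0 1 0
1 0 1
1 1 1
1 1 1
0 1 1

Derivation:
After press 1 at (1,1):
0 0 0
0 0 0
1 1 1
0 0 0
1 1 0

After press 2 at (3,2):
0 0 0
0 0 0
1 1 0
0 1 1
1 1 1

After press 3 at (3,0):
0 0 0
0 0 0
0 1 0
1 0 1
0 1 1

After press 4 at (1,1):
0 1 0
1 1 1
0 0 0
1 0 1
0 1 1

After press 5 at (0,2):
0 0 1
1 1 0
0 0 0
1 0 1
0 1 1

After press 6 at (0,2):
0 1 0
1 1 1
0 0 0
1 0 1
0 1 1

After press 7 at (2,1):
0 1 0
1 0 1
1 1 1
1 1 1
0 1 1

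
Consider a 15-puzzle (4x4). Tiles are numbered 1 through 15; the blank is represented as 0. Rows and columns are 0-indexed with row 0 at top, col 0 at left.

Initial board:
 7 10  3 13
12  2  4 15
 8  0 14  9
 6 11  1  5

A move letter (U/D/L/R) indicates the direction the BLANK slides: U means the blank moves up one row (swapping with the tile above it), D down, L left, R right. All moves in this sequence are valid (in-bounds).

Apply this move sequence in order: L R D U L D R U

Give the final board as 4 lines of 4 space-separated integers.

Answer:  7 10  3 13
12  2  4 15
 6  0 14  9
11  8  1  5

Derivation:
After move 1 (L):
 7 10  3 13
12  2  4 15
 0  8 14  9
 6 11  1  5

After move 2 (R):
 7 10  3 13
12  2  4 15
 8  0 14  9
 6 11  1  5

After move 3 (D):
 7 10  3 13
12  2  4 15
 8 11 14  9
 6  0  1  5

After move 4 (U):
 7 10  3 13
12  2  4 15
 8  0 14  9
 6 11  1  5

After move 5 (L):
 7 10  3 13
12  2  4 15
 0  8 14  9
 6 11  1  5

After move 6 (D):
 7 10  3 13
12  2  4 15
 6  8 14  9
 0 11  1  5

After move 7 (R):
 7 10  3 13
12  2  4 15
 6  8 14  9
11  0  1  5

After move 8 (U):
 7 10  3 13
12  2  4 15
 6  0 14  9
11  8  1  5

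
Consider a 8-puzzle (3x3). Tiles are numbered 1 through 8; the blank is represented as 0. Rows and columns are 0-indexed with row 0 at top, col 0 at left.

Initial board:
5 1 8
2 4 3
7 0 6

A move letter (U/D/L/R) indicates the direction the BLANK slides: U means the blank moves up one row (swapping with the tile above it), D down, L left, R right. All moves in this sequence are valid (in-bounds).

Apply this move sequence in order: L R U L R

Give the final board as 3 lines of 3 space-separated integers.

After move 1 (L):
5 1 8
2 4 3
0 7 6

After move 2 (R):
5 1 8
2 4 3
7 0 6

After move 3 (U):
5 1 8
2 0 3
7 4 6

After move 4 (L):
5 1 8
0 2 3
7 4 6

After move 5 (R):
5 1 8
2 0 3
7 4 6

Answer: 5 1 8
2 0 3
7 4 6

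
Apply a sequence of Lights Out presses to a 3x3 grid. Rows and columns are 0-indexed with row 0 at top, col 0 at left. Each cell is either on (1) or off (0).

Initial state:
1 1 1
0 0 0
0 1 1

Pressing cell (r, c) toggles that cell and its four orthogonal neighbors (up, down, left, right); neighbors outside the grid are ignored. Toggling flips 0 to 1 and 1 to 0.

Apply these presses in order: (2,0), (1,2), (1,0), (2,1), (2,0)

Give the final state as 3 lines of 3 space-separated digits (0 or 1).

Answer: 0 1 0
1 1 1
0 0 1

Derivation:
After press 1 at (2,0):
1 1 1
1 0 0
1 0 1

After press 2 at (1,2):
1 1 0
1 1 1
1 0 0

After press 3 at (1,0):
0 1 0
0 0 1
0 0 0

After press 4 at (2,1):
0 1 0
0 1 1
1 1 1

After press 5 at (2,0):
0 1 0
1 1 1
0 0 1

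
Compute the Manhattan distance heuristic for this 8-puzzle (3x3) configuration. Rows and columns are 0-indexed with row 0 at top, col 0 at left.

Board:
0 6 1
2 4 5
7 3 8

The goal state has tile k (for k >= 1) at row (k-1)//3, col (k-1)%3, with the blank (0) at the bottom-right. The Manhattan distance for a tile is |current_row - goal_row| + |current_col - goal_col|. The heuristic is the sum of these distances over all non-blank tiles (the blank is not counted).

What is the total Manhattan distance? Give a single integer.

Tile 6: (0,1)->(1,2) = 2
Tile 1: (0,2)->(0,0) = 2
Tile 2: (1,0)->(0,1) = 2
Tile 4: (1,1)->(1,0) = 1
Tile 5: (1,2)->(1,1) = 1
Tile 7: (2,0)->(2,0) = 0
Tile 3: (2,1)->(0,2) = 3
Tile 8: (2,2)->(2,1) = 1
Sum: 2 + 2 + 2 + 1 + 1 + 0 + 3 + 1 = 12

Answer: 12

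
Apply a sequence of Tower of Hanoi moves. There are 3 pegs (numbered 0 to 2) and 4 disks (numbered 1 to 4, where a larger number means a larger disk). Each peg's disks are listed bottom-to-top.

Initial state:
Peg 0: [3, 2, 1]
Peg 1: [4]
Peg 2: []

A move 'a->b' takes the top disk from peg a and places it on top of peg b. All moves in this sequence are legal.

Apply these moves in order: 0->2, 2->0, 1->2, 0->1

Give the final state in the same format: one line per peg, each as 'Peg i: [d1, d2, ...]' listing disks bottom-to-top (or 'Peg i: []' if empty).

After move 1 (0->2):
Peg 0: [3, 2]
Peg 1: [4]
Peg 2: [1]

After move 2 (2->0):
Peg 0: [3, 2, 1]
Peg 1: [4]
Peg 2: []

After move 3 (1->2):
Peg 0: [3, 2, 1]
Peg 1: []
Peg 2: [4]

After move 4 (0->1):
Peg 0: [3, 2]
Peg 1: [1]
Peg 2: [4]

Answer: Peg 0: [3, 2]
Peg 1: [1]
Peg 2: [4]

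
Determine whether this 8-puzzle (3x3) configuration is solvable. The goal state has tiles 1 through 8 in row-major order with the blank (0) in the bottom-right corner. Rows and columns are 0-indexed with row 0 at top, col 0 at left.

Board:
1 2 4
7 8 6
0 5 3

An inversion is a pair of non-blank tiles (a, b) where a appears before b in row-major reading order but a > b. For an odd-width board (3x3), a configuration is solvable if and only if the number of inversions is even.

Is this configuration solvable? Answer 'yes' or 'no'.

Answer: yes

Derivation:
Inversions (pairs i<j in row-major order where tile[i] > tile[j] > 0): 10
10 is even, so the puzzle is solvable.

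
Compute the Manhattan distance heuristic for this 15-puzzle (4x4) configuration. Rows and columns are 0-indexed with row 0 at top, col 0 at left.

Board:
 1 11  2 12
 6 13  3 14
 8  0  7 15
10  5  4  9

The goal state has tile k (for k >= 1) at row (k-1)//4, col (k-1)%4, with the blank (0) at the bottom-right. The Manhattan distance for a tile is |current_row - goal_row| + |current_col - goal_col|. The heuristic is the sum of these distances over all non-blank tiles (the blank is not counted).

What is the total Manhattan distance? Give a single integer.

Tile 1: at (0,0), goal (0,0), distance |0-0|+|0-0| = 0
Tile 11: at (0,1), goal (2,2), distance |0-2|+|1-2| = 3
Tile 2: at (0,2), goal (0,1), distance |0-0|+|2-1| = 1
Tile 12: at (0,3), goal (2,3), distance |0-2|+|3-3| = 2
Tile 6: at (1,0), goal (1,1), distance |1-1|+|0-1| = 1
Tile 13: at (1,1), goal (3,0), distance |1-3|+|1-0| = 3
Tile 3: at (1,2), goal (0,2), distance |1-0|+|2-2| = 1
Tile 14: at (1,3), goal (3,1), distance |1-3|+|3-1| = 4
Tile 8: at (2,0), goal (1,3), distance |2-1|+|0-3| = 4
Tile 7: at (2,2), goal (1,2), distance |2-1|+|2-2| = 1
Tile 15: at (2,3), goal (3,2), distance |2-3|+|3-2| = 2
Tile 10: at (3,0), goal (2,1), distance |3-2|+|0-1| = 2
Tile 5: at (3,1), goal (1,0), distance |3-1|+|1-0| = 3
Tile 4: at (3,2), goal (0,3), distance |3-0|+|2-3| = 4
Tile 9: at (3,3), goal (2,0), distance |3-2|+|3-0| = 4
Sum: 0 + 3 + 1 + 2 + 1 + 3 + 1 + 4 + 4 + 1 + 2 + 2 + 3 + 4 + 4 = 35

Answer: 35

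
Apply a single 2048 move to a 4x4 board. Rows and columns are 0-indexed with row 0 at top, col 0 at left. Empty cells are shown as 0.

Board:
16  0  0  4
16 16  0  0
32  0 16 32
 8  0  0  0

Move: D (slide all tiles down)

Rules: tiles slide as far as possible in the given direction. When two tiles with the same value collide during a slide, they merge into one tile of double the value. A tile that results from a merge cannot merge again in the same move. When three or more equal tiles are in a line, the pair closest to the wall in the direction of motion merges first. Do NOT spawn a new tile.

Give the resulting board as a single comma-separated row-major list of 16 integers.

Answer: 0, 0, 0, 0, 32, 0, 0, 0, 32, 0, 0, 4, 8, 16, 16, 32

Derivation:
Slide down:
col 0: [16, 16, 32, 8] -> [0, 32, 32, 8]
col 1: [0, 16, 0, 0] -> [0, 0, 0, 16]
col 2: [0, 0, 16, 0] -> [0, 0, 0, 16]
col 3: [4, 0, 32, 0] -> [0, 0, 4, 32]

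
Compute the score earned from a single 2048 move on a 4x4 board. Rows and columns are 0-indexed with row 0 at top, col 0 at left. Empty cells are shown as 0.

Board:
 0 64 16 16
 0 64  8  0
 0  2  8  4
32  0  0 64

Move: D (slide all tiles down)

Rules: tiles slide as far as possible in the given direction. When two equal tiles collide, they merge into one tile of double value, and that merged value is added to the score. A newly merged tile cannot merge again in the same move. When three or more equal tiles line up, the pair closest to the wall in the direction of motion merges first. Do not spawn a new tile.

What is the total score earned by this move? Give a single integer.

Answer: 144

Derivation:
Slide down:
col 0: [0, 0, 0, 32] -> [0, 0, 0, 32]  score +0 (running 0)
col 1: [64, 64, 2, 0] -> [0, 0, 128, 2]  score +128 (running 128)
col 2: [16, 8, 8, 0] -> [0, 0, 16, 16]  score +16 (running 144)
col 3: [16, 0, 4, 64] -> [0, 16, 4, 64]  score +0 (running 144)
Board after move:
  0   0   0   0
  0   0   0  16
  0 128  16   4
 32   2  16  64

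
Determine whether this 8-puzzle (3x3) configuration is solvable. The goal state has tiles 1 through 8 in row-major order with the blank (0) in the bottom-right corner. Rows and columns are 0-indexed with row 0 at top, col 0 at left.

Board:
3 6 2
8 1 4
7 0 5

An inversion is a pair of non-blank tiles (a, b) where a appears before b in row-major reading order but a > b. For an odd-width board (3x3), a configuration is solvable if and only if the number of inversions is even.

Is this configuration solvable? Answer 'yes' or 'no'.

Answer: yes

Derivation:
Inversions (pairs i<j in row-major order where tile[i] > tile[j] > 0): 12
12 is even, so the puzzle is solvable.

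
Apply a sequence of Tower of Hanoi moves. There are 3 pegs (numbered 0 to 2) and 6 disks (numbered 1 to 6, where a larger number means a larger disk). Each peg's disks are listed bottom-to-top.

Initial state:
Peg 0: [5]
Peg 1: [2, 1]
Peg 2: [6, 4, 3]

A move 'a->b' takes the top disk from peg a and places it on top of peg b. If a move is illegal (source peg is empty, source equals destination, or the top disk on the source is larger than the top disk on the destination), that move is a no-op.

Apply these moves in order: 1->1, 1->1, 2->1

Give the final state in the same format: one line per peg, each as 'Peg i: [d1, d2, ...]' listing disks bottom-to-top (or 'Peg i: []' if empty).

Answer: Peg 0: [5]
Peg 1: [2, 1]
Peg 2: [6, 4, 3]

Derivation:
After move 1 (1->1):
Peg 0: [5]
Peg 1: [2, 1]
Peg 2: [6, 4, 3]

After move 2 (1->1):
Peg 0: [5]
Peg 1: [2, 1]
Peg 2: [6, 4, 3]

After move 3 (2->1):
Peg 0: [5]
Peg 1: [2, 1]
Peg 2: [6, 4, 3]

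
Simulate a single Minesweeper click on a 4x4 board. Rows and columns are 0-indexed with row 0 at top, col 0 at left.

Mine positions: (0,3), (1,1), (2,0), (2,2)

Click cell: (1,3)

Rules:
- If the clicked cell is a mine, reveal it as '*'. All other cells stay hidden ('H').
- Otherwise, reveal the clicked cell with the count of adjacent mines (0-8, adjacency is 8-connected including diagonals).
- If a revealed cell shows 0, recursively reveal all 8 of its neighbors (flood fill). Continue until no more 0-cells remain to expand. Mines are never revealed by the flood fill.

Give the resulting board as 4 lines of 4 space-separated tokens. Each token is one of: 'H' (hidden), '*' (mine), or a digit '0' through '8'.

H H H H
H H H 2
H H H H
H H H H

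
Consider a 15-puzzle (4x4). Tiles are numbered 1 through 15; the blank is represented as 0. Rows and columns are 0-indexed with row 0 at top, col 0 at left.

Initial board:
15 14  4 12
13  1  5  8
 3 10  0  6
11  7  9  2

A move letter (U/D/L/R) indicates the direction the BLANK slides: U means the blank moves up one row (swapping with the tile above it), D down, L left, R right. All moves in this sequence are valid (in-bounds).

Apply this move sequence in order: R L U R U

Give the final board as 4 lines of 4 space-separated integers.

After move 1 (R):
15 14  4 12
13  1  5  8
 3 10  6  0
11  7  9  2

After move 2 (L):
15 14  4 12
13  1  5  8
 3 10  0  6
11  7  9  2

After move 3 (U):
15 14  4 12
13  1  0  8
 3 10  5  6
11  7  9  2

After move 4 (R):
15 14  4 12
13  1  8  0
 3 10  5  6
11  7  9  2

After move 5 (U):
15 14  4  0
13  1  8 12
 3 10  5  6
11  7  9  2

Answer: 15 14  4  0
13  1  8 12
 3 10  5  6
11  7  9  2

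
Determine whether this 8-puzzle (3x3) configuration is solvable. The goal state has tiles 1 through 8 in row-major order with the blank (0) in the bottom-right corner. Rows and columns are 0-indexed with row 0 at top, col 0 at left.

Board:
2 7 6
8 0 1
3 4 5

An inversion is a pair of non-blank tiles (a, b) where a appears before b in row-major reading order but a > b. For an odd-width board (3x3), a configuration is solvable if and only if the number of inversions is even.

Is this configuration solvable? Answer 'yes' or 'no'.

Answer: yes

Derivation:
Inversions (pairs i<j in row-major order where tile[i] > tile[j] > 0): 14
14 is even, so the puzzle is solvable.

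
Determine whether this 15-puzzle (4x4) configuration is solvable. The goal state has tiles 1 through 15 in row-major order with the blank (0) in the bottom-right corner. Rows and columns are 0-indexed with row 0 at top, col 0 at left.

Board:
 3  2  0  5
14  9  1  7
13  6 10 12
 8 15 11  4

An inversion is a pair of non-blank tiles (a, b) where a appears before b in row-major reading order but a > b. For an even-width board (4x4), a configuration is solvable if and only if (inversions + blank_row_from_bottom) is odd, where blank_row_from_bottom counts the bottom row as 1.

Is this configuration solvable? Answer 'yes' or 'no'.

Inversions: 38
Blank is in row 0 (0-indexed from top), which is row 4 counting from the bottom (bottom = 1).
38 + 4 = 42, which is even, so the puzzle is not solvable.

Answer: no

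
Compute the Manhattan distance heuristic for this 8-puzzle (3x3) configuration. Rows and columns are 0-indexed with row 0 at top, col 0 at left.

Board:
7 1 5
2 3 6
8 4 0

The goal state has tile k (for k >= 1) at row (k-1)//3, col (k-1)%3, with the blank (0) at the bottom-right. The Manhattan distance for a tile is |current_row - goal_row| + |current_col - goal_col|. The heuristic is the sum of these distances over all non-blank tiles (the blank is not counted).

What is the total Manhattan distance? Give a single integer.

Tile 7: (0,0)->(2,0) = 2
Tile 1: (0,1)->(0,0) = 1
Tile 5: (0,2)->(1,1) = 2
Tile 2: (1,0)->(0,1) = 2
Tile 3: (1,1)->(0,2) = 2
Tile 6: (1,2)->(1,2) = 0
Tile 8: (2,0)->(2,1) = 1
Tile 4: (2,1)->(1,0) = 2
Sum: 2 + 1 + 2 + 2 + 2 + 0 + 1 + 2 = 12

Answer: 12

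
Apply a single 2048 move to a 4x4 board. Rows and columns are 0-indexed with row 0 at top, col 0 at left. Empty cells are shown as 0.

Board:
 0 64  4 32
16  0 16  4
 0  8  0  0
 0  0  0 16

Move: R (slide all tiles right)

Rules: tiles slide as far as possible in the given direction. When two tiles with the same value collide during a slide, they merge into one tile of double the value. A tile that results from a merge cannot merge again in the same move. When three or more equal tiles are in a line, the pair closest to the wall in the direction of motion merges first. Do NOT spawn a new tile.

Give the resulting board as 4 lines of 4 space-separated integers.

Slide right:
row 0: [0, 64, 4, 32] -> [0, 64, 4, 32]
row 1: [16, 0, 16, 4] -> [0, 0, 32, 4]
row 2: [0, 8, 0, 0] -> [0, 0, 0, 8]
row 3: [0, 0, 0, 16] -> [0, 0, 0, 16]

Answer:  0 64  4 32
 0  0 32  4
 0  0  0  8
 0  0  0 16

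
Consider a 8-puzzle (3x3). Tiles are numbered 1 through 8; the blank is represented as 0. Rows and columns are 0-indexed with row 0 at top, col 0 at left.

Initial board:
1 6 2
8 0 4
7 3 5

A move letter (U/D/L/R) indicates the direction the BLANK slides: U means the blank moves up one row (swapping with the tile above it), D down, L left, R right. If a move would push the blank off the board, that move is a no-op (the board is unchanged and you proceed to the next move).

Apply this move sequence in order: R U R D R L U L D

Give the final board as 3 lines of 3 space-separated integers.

After move 1 (R):
1 6 2
8 4 0
7 3 5

After move 2 (U):
1 6 0
8 4 2
7 3 5

After move 3 (R):
1 6 0
8 4 2
7 3 5

After move 4 (D):
1 6 2
8 4 0
7 3 5

After move 5 (R):
1 6 2
8 4 0
7 3 5

After move 6 (L):
1 6 2
8 0 4
7 3 5

After move 7 (U):
1 0 2
8 6 4
7 3 5

After move 8 (L):
0 1 2
8 6 4
7 3 5

After move 9 (D):
8 1 2
0 6 4
7 3 5

Answer: 8 1 2
0 6 4
7 3 5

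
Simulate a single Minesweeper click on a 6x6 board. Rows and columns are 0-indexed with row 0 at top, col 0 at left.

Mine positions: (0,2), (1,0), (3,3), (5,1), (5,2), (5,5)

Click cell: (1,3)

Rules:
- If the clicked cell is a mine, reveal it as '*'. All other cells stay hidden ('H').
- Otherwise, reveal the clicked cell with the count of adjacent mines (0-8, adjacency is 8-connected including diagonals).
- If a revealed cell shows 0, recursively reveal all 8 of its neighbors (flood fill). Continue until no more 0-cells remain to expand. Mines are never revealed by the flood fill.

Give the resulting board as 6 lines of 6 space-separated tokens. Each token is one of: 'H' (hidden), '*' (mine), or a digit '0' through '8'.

H H H H H H
H H H 1 H H
H H H H H H
H H H H H H
H H H H H H
H H H H H H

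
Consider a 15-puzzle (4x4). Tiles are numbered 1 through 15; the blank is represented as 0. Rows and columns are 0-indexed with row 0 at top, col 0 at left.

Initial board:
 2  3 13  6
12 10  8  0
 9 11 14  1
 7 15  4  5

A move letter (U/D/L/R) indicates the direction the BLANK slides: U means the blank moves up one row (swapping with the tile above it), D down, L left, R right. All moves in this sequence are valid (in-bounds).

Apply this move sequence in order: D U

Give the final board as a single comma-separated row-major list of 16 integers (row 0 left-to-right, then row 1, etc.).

Answer: 2, 3, 13, 6, 12, 10, 8, 0, 9, 11, 14, 1, 7, 15, 4, 5

Derivation:
After move 1 (D):
 2  3 13  6
12 10  8  1
 9 11 14  0
 7 15  4  5

After move 2 (U):
 2  3 13  6
12 10  8  0
 9 11 14  1
 7 15  4  5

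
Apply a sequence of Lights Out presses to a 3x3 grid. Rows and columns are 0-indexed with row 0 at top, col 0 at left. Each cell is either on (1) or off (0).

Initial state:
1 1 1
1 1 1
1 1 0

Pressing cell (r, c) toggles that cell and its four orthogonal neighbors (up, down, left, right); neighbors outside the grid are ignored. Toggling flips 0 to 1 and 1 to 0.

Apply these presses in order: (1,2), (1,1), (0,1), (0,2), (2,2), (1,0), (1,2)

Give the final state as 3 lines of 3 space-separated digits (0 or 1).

Answer: 1 0 1
1 0 0
0 1 1

Derivation:
After press 1 at (1,2):
1 1 0
1 0 0
1 1 1

After press 2 at (1,1):
1 0 0
0 1 1
1 0 1

After press 3 at (0,1):
0 1 1
0 0 1
1 0 1

After press 4 at (0,2):
0 0 0
0 0 0
1 0 1

After press 5 at (2,2):
0 0 0
0 0 1
1 1 0

After press 6 at (1,0):
1 0 0
1 1 1
0 1 0

After press 7 at (1,2):
1 0 1
1 0 0
0 1 1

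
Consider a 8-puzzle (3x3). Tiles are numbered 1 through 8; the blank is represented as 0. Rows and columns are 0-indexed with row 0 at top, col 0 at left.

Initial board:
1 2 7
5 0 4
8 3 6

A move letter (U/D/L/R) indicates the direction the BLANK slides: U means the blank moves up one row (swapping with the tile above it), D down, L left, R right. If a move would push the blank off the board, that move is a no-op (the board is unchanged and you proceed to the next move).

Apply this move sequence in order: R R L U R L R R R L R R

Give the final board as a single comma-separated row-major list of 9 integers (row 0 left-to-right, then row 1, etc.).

Answer: 1, 7, 0, 5, 2, 4, 8, 3, 6

Derivation:
After move 1 (R):
1 2 7
5 4 0
8 3 6

After move 2 (R):
1 2 7
5 4 0
8 3 6

After move 3 (L):
1 2 7
5 0 4
8 3 6

After move 4 (U):
1 0 7
5 2 4
8 3 6

After move 5 (R):
1 7 0
5 2 4
8 3 6

After move 6 (L):
1 0 7
5 2 4
8 3 6

After move 7 (R):
1 7 0
5 2 4
8 3 6

After move 8 (R):
1 7 0
5 2 4
8 3 6

After move 9 (R):
1 7 0
5 2 4
8 3 6

After move 10 (L):
1 0 7
5 2 4
8 3 6

After move 11 (R):
1 7 0
5 2 4
8 3 6

After move 12 (R):
1 7 0
5 2 4
8 3 6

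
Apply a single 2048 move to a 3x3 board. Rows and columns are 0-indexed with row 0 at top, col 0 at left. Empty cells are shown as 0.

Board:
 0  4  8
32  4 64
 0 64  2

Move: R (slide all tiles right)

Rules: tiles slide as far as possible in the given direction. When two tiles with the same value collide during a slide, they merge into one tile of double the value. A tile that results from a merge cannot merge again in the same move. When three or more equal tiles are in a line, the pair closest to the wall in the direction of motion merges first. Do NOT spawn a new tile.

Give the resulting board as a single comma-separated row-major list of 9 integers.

Answer: 0, 4, 8, 32, 4, 64, 0, 64, 2

Derivation:
Slide right:
row 0: [0, 4, 8] -> [0, 4, 8]
row 1: [32, 4, 64] -> [32, 4, 64]
row 2: [0, 64, 2] -> [0, 64, 2]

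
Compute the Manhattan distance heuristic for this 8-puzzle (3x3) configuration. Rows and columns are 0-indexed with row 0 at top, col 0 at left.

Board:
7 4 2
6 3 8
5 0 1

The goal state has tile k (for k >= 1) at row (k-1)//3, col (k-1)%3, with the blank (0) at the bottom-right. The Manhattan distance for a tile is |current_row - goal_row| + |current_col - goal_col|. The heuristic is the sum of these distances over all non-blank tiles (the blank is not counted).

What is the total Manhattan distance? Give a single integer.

Answer: 17

Derivation:
Tile 7: at (0,0), goal (2,0), distance |0-2|+|0-0| = 2
Tile 4: at (0,1), goal (1,0), distance |0-1|+|1-0| = 2
Tile 2: at (0,2), goal (0,1), distance |0-0|+|2-1| = 1
Tile 6: at (1,0), goal (1,2), distance |1-1|+|0-2| = 2
Tile 3: at (1,1), goal (0,2), distance |1-0|+|1-2| = 2
Tile 8: at (1,2), goal (2,1), distance |1-2|+|2-1| = 2
Tile 5: at (2,0), goal (1,1), distance |2-1|+|0-1| = 2
Tile 1: at (2,2), goal (0,0), distance |2-0|+|2-0| = 4
Sum: 2 + 2 + 1 + 2 + 2 + 2 + 2 + 4 = 17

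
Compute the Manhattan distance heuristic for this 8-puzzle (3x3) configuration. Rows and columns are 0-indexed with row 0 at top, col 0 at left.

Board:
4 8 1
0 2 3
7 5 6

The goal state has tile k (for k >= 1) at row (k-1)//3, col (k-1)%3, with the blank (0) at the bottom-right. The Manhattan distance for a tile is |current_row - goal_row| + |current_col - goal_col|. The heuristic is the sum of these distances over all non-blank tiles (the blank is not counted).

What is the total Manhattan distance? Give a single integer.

Answer: 9

Derivation:
Tile 4: at (0,0), goal (1,0), distance |0-1|+|0-0| = 1
Tile 8: at (0,1), goal (2,1), distance |0-2|+|1-1| = 2
Tile 1: at (0,2), goal (0,0), distance |0-0|+|2-0| = 2
Tile 2: at (1,1), goal (0,1), distance |1-0|+|1-1| = 1
Tile 3: at (1,2), goal (0,2), distance |1-0|+|2-2| = 1
Tile 7: at (2,0), goal (2,0), distance |2-2|+|0-0| = 0
Tile 5: at (2,1), goal (1,1), distance |2-1|+|1-1| = 1
Tile 6: at (2,2), goal (1,2), distance |2-1|+|2-2| = 1
Sum: 1 + 2 + 2 + 1 + 1 + 0 + 1 + 1 = 9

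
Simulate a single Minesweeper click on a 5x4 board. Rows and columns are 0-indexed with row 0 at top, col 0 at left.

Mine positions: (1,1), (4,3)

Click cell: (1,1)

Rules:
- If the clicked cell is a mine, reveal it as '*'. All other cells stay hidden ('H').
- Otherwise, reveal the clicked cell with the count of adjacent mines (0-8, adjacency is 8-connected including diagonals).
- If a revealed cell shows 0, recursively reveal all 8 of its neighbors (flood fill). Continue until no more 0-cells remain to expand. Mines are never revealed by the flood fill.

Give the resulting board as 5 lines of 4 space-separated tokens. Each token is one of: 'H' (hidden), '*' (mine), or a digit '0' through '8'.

H H H H
H * H H
H H H H
H H H H
H H H H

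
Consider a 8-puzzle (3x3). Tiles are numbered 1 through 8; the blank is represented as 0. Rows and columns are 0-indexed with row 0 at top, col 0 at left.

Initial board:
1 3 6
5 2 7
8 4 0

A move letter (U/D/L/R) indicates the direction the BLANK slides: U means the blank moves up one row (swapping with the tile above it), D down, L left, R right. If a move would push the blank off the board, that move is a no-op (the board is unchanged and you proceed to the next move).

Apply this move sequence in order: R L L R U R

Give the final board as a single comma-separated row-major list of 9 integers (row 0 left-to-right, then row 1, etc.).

Answer: 1, 3, 6, 5, 7, 0, 8, 2, 4

Derivation:
After move 1 (R):
1 3 6
5 2 7
8 4 0

After move 2 (L):
1 3 6
5 2 7
8 0 4

After move 3 (L):
1 3 6
5 2 7
0 8 4

After move 4 (R):
1 3 6
5 2 7
8 0 4

After move 5 (U):
1 3 6
5 0 7
8 2 4

After move 6 (R):
1 3 6
5 7 0
8 2 4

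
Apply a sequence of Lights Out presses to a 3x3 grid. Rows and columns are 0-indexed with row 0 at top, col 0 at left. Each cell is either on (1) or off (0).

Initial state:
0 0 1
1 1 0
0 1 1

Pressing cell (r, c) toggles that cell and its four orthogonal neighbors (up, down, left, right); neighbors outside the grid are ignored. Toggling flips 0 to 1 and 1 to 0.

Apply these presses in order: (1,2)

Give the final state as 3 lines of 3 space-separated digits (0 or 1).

After press 1 at (1,2):
0 0 0
1 0 1
0 1 0

Answer: 0 0 0
1 0 1
0 1 0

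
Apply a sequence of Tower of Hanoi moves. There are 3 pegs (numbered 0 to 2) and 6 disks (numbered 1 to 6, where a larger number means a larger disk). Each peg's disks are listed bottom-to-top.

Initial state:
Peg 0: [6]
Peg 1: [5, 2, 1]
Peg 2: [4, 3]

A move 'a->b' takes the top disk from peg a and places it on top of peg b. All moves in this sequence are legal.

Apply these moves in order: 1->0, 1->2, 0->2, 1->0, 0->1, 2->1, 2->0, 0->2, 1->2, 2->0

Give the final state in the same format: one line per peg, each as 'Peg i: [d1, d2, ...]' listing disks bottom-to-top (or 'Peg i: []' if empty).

After move 1 (1->0):
Peg 0: [6, 1]
Peg 1: [5, 2]
Peg 2: [4, 3]

After move 2 (1->2):
Peg 0: [6, 1]
Peg 1: [5]
Peg 2: [4, 3, 2]

After move 3 (0->2):
Peg 0: [6]
Peg 1: [5]
Peg 2: [4, 3, 2, 1]

After move 4 (1->0):
Peg 0: [6, 5]
Peg 1: []
Peg 2: [4, 3, 2, 1]

After move 5 (0->1):
Peg 0: [6]
Peg 1: [5]
Peg 2: [4, 3, 2, 1]

After move 6 (2->1):
Peg 0: [6]
Peg 1: [5, 1]
Peg 2: [4, 3, 2]

After move 7 (2->0):
Peg 0: [6, 2]
Peg 1: [5, 1]
Peg 2: [4, 3]

After move 8 (0->2):
Peg 0: [6]
Peg 1: [5, 1]
Peg 2: [4, 3, 2]

After move 9 (1->2):
Peg 0: [6]
Peg 1: [5]
Peg 2: [4, 3, 2, 1]

After move 10 (2->0):
Peg 0: [6, 1]
Peg 1: [5]
Peg 2: [4, 3, 2]

Answer: Peg 0: [6, 1]
Peg 1: [5]
Peg 2: [4, 3, 2]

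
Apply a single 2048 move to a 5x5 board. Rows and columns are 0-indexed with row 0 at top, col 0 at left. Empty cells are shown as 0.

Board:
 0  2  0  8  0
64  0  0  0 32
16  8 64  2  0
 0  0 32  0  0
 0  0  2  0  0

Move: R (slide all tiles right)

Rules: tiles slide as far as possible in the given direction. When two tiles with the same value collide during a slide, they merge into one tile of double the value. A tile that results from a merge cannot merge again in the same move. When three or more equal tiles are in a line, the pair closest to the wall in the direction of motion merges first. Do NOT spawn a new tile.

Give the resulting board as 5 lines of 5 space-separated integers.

Answer:  0  0  0  2  8
 0  0  0 64 32
 0 16  8 64  2
 0  0  0  0 32
 0  0  0  0  2

Derivation:
Slide right:
row 0: [0, 2, 0, 8, 0] -> [0, 0, 0, 2, 8]
row 1: [64, 0, 0, 0, 32] -> [0, 0, 0, 64, 32]
row 2: [16, 8, 64, 2, 0] -> [0, 16, 8, 64, 2]
row 3: [0, 0, 32, 0, 0] -> [0, 0, 0, 0, 32]
row 4: [0, 0, 2, 0, 0] -> [0, 0, 0, 0, 2]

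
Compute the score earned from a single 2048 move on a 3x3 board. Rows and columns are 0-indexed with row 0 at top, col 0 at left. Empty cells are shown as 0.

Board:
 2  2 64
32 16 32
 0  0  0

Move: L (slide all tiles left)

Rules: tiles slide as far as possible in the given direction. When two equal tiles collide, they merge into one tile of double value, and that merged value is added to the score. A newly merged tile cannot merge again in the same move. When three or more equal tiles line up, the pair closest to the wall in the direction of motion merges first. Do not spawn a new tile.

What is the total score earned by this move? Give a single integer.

Slide left:
row 0: [2, 2, 64] -> [4, 64, 0]  score +4 (running 4)
row 1: [32, 16, 32] -> [32, 16, 32]  score +0 (running 4)
row 2: [0, 0, 0] -> [0, 0, 0]  score +0 (running 4)
Board after move:
 4 64  0
32 16 32
 0  0  0

Answer: 4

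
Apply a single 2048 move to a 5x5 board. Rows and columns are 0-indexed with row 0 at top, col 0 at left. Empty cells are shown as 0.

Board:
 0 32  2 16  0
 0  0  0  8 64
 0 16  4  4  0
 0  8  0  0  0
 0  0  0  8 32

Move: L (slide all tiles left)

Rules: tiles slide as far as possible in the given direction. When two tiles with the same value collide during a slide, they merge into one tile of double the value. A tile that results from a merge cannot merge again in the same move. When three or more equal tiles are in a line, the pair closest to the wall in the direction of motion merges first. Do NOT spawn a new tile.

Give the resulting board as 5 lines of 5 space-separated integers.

Slide left:
row 0: [0, 32, 2, 16, 0] -> [32, 2, 16, 0, 0]
row 1: [0, 0, 0, 8, 64] -> [8, 64, 0, 0, 0]
row 2: [0, 16, 4, 4, 0] -> [16, 8, 0, 0, 0]
row 3: [0, 8, 0, 0, 0] -> [8, 0, 0, 0, 0]
row 4: [0, 0, 0, 8, 32] -> [8, 32, 0, 0, 0]

Answer: 32  2 16  0  0
 8 64  0  0  0
16  8  0  0  0
 8  0  0  0  0
 8 32  0  0  0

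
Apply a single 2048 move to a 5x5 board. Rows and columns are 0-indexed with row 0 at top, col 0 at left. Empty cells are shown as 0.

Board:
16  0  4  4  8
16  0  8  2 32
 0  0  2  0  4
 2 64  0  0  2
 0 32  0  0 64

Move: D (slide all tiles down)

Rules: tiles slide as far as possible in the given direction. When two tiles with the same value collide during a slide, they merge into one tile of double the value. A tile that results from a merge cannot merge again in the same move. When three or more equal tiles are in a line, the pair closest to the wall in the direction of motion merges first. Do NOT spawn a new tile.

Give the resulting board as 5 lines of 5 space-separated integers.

Slide down:
col 0: [16, 16, 0, 2, 0] -> [0, 0, 0, 32, 2]
col 1: [0, 0, 0, 64, 32] -> [0, 0, 0, 64, 32]
col 2: [4, 8, 2, 0, 0] -> [0, 0, 4, 8, 2]
col 3: [4, 2, 0, 0, 0] -> [0, 0, 0, 4, 2]
col 4: [8, 32, 4, 2, 64] -> [8, 32, 4, 2, 64]

Answer:  0  0  0  0  8
 0  0  0  0 32
 0  0  4  0  4
32 64  8  4  2
 2 32  2  2 64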